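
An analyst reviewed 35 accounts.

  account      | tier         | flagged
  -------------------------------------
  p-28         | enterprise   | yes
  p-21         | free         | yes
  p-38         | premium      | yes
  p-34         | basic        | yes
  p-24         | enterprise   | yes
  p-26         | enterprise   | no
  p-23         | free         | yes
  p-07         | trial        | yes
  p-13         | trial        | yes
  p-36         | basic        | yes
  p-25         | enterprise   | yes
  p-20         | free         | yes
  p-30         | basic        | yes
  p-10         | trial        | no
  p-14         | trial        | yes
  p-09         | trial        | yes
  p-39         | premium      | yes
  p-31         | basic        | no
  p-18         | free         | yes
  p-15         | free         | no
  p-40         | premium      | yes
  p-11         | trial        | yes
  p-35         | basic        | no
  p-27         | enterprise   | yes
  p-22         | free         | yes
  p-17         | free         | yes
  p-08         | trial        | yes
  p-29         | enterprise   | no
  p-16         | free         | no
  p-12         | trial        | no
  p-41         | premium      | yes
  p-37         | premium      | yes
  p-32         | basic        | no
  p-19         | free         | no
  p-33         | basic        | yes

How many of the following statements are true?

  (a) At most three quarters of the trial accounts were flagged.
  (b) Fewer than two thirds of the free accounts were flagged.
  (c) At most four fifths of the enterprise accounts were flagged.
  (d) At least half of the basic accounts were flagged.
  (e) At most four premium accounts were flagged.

3

(a) trial: |A| = 8, |A ∩ B| = 6; needs |A ∩ B| / |A| ≤ 3/4 — true.
(b) free: |A| = 9, |A ∩ B| = 6; needs |A ∩ B| / |A| < 2/3 — false.
(c) enterprise: |A| = 6, |A ∩ B| = 4; needs |A ∩ B| / |A| ≤ 4/5 — true.
(d) basic: |A| = 7, |A ∩ B| = 4; needs |A ∩ B| ≥ |A ∖ B| — true.
(e) premium: |A| = 5, |A ∩ B| = 5; needs |A ∩ B| ≤ 4 — false.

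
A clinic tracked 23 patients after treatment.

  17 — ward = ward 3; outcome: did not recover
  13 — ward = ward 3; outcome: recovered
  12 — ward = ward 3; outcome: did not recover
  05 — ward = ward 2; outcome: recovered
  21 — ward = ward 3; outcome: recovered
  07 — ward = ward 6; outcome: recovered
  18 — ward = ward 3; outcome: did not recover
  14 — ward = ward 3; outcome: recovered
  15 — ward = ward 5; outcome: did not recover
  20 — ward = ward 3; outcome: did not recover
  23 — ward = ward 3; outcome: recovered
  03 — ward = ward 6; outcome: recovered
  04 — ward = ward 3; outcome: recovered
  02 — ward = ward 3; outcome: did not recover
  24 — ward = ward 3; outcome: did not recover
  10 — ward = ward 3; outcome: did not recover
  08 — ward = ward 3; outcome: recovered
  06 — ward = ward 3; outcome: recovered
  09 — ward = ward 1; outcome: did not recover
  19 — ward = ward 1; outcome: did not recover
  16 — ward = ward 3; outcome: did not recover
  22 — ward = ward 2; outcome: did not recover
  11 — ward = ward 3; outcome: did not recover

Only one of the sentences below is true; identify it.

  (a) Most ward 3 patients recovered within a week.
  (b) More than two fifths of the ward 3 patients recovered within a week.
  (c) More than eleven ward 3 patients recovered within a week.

(b)

|A| = 16, |A ∩ B| = 7, |A ∖ B| = 9.
(a) requires |A ∩ B| > |A ∖ B|: false.
(b) requires |A ∩ B| / |A| > 2/5: true.
(c) requires |A ∩ B| > 11: false.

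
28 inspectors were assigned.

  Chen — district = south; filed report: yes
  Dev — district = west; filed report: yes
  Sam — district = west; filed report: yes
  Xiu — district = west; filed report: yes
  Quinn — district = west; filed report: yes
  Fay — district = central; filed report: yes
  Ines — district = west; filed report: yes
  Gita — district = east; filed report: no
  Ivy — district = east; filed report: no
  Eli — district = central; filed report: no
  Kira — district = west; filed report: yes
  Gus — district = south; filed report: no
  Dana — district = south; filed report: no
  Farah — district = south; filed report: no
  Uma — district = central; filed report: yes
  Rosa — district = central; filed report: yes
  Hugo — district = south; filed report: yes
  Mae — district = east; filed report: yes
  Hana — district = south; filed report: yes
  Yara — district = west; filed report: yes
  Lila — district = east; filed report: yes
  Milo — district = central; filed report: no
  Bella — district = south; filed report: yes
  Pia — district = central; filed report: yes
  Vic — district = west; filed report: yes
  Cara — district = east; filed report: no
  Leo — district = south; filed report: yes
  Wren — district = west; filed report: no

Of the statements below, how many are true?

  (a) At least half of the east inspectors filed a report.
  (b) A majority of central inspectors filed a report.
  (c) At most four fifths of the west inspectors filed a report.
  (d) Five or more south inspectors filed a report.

(a) east: |A| = 5, |A ∩ B| = 2; needs |A ∩ B| ≥ |A ∖ B| — false.
(b) central: |A| = 6, |A ∩ B| = 4; needs |A ∩ B| > |A ∖ B| — true.
(c) west: |A| = 9, |A ∩ B| = 8; needs |A ∩ B| / |A| ≤ 4/5 — false.
(d) south: |A| = 8, |A ∩ B| = 5; needs |A ∩ B| ≥ 5 — true.

2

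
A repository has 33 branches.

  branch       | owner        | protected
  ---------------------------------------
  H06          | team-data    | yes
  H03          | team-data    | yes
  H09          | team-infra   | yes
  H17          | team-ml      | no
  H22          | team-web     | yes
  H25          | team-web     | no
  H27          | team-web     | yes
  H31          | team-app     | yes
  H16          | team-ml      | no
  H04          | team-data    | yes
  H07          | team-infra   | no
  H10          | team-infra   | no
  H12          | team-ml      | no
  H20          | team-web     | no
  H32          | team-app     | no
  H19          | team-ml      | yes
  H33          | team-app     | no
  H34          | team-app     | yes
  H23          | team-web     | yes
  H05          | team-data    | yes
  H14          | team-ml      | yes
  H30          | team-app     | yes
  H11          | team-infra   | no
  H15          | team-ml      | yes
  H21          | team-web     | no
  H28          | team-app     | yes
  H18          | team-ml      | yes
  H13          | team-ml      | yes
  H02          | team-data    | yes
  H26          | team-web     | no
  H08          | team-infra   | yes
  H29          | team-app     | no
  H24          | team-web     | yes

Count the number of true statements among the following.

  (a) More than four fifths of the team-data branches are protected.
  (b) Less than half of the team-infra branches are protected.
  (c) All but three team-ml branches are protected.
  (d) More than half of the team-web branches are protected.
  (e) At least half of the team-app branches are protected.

4

(a) team-data: |A| = 5, |A ∩ B| = 5; needs |A ∩ B| / |A| > 4/5 — true.
(b) team-infra: |A| = 5, |A ∩ B| = 2; needs |A ∩ B| < |A ∖ B| — true.
(c) team-ml: |A| = 8, |A ∩ B| = 5; needs |A ∖ B| = 3 — true.
(d) team-web: |A| = 8, |A ∩ B| = 4; needs |A ∩ B| > |A ∖ B| — false.
(e) team-app: |A| = 7, |A ∩ B| = 4; needs |A ∩ B| ≥ |A ∖ B| — true.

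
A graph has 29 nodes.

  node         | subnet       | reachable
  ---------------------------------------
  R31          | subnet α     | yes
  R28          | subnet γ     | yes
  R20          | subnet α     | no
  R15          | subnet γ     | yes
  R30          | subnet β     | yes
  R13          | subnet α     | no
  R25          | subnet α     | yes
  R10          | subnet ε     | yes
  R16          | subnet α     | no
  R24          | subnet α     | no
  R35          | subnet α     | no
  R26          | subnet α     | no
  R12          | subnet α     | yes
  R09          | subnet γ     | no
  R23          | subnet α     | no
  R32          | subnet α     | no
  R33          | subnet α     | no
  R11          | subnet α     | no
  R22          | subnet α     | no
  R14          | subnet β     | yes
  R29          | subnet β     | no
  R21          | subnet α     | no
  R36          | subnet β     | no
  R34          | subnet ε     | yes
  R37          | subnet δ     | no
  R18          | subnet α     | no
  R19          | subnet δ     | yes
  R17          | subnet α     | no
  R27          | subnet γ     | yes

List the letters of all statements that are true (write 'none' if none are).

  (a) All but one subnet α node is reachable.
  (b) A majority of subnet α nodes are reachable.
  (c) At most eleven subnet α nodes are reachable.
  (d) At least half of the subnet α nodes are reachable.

|A| = 17, |A ∩ B| = 3, |A ∖ B| = 14.
(a) |A ∖ B| = 1: fails.
(b) |A ∩ B| > |A ∖ B|: fails.
(c) |A ∩ B| ≤ 11: holds.
(d) |A ∩ B| ≥ |A ∖ B|: fails.

(c)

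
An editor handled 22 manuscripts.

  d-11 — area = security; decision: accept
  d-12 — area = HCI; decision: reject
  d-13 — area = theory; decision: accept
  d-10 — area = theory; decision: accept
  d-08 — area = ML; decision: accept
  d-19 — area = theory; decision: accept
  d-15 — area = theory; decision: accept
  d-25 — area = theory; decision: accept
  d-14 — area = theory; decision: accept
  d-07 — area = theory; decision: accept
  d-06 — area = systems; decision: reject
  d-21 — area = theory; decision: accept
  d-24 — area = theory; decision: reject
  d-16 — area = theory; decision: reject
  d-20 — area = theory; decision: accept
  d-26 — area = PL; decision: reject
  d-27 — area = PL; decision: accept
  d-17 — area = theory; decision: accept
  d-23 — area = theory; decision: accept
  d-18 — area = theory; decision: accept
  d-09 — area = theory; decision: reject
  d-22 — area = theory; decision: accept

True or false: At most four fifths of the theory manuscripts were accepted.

The determiner here denotes the relation: |A ∩ B| / |A| ≤ 4/5.
|A| = 16, |A ∩ B| = 13, |A ∖ B| = 3.
|A ∩ B|/|A| = 13/16, so the statement is false.

False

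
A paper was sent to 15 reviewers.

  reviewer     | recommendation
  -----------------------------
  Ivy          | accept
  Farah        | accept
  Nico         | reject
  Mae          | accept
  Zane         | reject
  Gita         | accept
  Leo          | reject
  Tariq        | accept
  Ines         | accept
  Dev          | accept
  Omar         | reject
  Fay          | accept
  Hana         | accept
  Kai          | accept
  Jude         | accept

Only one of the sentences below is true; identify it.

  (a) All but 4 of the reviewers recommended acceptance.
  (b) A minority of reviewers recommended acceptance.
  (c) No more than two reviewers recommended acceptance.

|A| = 15, |A ∩ B| = 11, |A ∖ B| = 4.
(a) requires |A ∖ B| = 4: true.
(b) requires |A ∩ B| < |A ∖ B|: false.
(c) requires |A ∩ B| ≤ 2: false.

(a)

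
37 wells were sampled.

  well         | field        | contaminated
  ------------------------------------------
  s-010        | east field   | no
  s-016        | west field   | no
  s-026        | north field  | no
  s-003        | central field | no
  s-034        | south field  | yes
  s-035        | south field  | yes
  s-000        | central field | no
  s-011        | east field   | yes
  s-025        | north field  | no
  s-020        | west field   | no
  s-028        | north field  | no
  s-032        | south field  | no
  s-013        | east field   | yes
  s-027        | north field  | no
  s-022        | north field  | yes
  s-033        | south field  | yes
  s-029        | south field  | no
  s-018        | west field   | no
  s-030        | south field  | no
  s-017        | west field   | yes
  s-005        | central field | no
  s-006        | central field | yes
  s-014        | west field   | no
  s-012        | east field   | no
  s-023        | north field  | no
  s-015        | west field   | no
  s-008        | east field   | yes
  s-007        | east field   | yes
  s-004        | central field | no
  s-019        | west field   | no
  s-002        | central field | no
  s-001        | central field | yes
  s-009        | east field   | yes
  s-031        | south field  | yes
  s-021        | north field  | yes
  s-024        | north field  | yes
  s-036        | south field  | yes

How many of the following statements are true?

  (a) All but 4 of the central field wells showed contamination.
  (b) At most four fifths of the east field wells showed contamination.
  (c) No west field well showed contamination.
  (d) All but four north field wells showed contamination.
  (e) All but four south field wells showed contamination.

(a) central field: |A| = 7, |A ∩ B| = 2; needs |A ∖ B| = 4 — false.
(b) east field: |A| = 7, |A ∩ B| = 5; needs |A ∩ B| / |A| ≤ 4/5 — true.
(c) west field: |A| = 7, |A ∩ B| = 1; needs A ∩ B = ∅ (|A ∩ B| = 0) — false.
(d) north field: |A| = 8, |A ∩ B| = 3; needs |A ∖ B| = 4 — false.
(e) south field: |A| = 8, |A ∩ B| = 5; needs |A ∖ B| = 4 — false.

1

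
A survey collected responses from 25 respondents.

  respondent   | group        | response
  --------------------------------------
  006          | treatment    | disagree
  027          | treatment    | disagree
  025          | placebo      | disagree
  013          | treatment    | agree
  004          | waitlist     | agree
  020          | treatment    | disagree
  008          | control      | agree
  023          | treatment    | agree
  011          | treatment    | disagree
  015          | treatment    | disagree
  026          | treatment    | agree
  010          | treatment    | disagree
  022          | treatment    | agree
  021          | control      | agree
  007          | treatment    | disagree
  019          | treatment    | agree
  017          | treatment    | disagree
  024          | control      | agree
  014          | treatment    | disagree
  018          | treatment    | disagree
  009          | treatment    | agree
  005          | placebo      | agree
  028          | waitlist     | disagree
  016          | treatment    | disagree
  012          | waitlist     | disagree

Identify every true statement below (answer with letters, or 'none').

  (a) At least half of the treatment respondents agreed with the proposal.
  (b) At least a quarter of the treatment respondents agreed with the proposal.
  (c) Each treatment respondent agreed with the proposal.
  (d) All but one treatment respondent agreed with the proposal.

(b)

|A| = 17, |A ∩ B| = 6, |A ∖ B| = 11.
(a) |A ∩ B| ≥ |A ∖ B|: fails.
(b) |A ∩ B| / |A| ≥ 1/4: holds.
(c) A ⊆ B, i.e. every element of A is in B (|A ∖ B| = 0): fails.
(d) |A ∖ B| = 1: fails.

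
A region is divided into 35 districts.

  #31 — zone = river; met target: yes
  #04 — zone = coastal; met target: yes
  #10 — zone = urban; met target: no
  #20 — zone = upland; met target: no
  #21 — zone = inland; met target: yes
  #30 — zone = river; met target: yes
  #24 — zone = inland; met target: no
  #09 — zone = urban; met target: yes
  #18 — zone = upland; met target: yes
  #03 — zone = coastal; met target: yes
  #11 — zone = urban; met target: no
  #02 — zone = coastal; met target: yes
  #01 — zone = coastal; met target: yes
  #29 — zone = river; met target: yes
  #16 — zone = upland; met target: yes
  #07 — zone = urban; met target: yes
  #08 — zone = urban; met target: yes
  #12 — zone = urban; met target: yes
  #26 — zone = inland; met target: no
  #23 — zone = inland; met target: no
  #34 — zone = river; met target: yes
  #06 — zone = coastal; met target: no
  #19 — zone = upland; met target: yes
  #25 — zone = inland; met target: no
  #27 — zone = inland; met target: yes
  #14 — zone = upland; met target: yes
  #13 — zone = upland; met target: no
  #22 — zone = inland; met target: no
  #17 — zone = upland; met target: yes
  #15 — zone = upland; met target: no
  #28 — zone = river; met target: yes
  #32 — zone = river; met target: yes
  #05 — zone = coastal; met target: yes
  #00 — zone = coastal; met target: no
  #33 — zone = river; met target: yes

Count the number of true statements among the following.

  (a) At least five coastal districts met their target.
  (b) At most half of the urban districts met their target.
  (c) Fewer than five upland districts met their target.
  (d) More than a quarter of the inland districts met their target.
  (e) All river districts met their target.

3

(a) coastal: |A| = 7, |A ∩ B| = 5; needs |A ∩ B| ≥ 5 — true.
(b) urban: |A| = 6, |A ∩ B| = 4; needs |A ∩ B| ≤ |A ∖ B| — false.
(c) upland: |A| = 8, |A ∩ B| = 5; needs |A ∩ B| < 5 — false.
(d) inland: |A| = 7, |A ∩ B| = 2; needs |A ∩ B| / |A| > 1/4 — true.
(e) river: |A| = 7, |A ∩ B| = 7; needs A ⊆ B, i.e. every element of A is in B (|A ∖ B| = 0) — true.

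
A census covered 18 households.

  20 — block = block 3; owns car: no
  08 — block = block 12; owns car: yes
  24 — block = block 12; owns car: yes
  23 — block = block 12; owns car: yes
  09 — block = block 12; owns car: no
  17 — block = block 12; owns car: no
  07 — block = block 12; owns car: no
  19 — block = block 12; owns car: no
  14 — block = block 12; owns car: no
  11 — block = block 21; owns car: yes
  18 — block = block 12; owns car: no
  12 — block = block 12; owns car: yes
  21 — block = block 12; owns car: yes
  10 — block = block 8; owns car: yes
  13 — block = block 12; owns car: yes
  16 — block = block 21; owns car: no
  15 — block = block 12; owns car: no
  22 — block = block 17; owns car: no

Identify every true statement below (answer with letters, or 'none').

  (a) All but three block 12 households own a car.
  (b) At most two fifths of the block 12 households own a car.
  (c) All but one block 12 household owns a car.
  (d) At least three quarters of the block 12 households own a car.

|A| = 13, |A ∩ B| = 6, |A ∖ B| = 7.
(a) |A ∖ B| = 3: fails.
(b) |A ∩ B| / |A| ≤ 2/5: fails.
(c) |A ∖ B| = 1: fails.
(d) |A ∩ B| / |A| ≥ 3/4: fails.

none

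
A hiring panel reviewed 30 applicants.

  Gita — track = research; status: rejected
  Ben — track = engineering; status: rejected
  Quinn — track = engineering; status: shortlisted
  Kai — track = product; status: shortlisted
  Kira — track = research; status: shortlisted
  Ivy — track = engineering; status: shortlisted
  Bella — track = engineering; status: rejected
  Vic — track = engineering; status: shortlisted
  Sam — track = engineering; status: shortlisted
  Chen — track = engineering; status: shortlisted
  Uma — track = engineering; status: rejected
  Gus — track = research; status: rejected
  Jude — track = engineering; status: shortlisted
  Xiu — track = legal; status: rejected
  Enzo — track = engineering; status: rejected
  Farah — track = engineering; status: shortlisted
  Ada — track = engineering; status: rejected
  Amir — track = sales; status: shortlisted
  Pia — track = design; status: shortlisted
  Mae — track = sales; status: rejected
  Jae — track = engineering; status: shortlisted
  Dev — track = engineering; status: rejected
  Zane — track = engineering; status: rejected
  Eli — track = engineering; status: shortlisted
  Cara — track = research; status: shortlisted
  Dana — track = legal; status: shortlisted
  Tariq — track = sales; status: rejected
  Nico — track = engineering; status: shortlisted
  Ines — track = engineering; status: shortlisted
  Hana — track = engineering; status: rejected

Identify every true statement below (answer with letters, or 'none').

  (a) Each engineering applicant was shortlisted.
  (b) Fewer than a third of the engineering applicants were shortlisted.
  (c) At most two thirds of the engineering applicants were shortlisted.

|A| = 19, |A ∩ B| = 11, |A ∖ B| = 8.
(a) A ⊆ B, i.e. every element of A is in B (|A ∖ B| = 0): fails.
(b) |A ∩ B| / |A| < 1/3: fails.
(c) |A ∩ B| / |A| ≤ 2/3: holds.

(c)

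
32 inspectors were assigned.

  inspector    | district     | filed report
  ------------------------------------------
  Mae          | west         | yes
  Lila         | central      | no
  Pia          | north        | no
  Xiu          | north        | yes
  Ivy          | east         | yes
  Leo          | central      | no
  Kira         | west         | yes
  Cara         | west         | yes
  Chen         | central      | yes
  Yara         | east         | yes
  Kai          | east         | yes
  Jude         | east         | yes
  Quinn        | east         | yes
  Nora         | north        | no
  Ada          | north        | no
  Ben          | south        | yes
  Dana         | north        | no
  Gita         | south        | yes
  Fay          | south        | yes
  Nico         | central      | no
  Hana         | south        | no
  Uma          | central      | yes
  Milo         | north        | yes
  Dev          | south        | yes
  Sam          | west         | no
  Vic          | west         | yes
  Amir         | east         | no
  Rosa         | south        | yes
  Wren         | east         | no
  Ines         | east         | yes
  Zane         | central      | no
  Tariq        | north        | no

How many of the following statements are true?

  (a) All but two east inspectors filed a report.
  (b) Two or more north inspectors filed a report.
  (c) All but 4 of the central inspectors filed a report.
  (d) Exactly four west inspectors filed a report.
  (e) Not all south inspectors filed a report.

5

(a) east: |A| = 8, |A ∩ B| = 6; needs |A ∖ B| = 2 — true.
(b) north: |A| = 7, |A ∩ B| = 2; needs |A ∩ B| ≥ 2 — true.
(c) central: |A| = 6, |A ∩ B| = 2; needs |A ∖ B| = 4 — true.
(d) west: |A| = 5, |A ∩ B| = 4; needs |A ∩ B| = 4 — true.
(e) south: |A| = 6, |A ∩ B| = 5; needs A ⊄ B (|A ∖ B| ≥ 1) — true.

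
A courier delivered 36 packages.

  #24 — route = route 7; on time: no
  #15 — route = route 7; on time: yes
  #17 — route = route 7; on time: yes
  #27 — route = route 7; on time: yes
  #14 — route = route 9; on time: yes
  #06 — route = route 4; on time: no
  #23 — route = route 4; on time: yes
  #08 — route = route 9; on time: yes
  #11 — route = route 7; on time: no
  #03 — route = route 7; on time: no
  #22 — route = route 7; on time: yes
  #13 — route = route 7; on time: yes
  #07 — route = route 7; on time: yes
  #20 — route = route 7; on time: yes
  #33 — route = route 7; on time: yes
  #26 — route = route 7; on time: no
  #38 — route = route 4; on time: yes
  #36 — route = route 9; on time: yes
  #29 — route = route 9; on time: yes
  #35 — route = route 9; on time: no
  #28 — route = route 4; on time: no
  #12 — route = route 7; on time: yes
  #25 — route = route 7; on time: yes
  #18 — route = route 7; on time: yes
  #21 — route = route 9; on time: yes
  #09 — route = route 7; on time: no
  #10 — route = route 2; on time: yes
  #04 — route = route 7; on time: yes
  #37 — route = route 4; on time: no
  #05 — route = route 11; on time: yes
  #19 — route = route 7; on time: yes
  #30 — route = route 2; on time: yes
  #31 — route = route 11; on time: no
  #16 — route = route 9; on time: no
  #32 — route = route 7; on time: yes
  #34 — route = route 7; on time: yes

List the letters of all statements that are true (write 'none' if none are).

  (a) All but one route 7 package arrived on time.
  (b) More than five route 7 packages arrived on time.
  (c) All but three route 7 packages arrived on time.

(b)

|A| = 20, |A ∩ B| = 15, |A ∖ B| = 5.
(a) |A ∖ B| = 1: fails.
(b) |A ∩ B| > 5: holds.
(c) |A ∖ B| = 3: fails.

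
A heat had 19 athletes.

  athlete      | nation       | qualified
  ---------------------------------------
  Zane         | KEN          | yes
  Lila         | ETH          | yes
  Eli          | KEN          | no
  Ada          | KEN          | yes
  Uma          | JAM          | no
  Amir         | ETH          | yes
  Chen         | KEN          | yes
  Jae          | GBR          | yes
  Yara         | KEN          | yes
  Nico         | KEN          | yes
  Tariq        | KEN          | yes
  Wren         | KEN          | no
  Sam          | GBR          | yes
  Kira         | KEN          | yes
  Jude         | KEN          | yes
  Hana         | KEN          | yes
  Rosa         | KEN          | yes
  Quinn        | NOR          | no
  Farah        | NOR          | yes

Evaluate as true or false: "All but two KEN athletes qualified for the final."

True

The determiner here denotes the relation: |A ∖ B| = 2.
A (the restrictor) = {Zane, Eli, Ada, Chen, Yara, Nico, Tariq, Wren, Kira, Jude, Hana, Rosa}, |A| = 12.
A ∖ B = {Eli, Wren}, so |A ∖ B| = 2.
|A ∖ B| = 2, so the statement is true.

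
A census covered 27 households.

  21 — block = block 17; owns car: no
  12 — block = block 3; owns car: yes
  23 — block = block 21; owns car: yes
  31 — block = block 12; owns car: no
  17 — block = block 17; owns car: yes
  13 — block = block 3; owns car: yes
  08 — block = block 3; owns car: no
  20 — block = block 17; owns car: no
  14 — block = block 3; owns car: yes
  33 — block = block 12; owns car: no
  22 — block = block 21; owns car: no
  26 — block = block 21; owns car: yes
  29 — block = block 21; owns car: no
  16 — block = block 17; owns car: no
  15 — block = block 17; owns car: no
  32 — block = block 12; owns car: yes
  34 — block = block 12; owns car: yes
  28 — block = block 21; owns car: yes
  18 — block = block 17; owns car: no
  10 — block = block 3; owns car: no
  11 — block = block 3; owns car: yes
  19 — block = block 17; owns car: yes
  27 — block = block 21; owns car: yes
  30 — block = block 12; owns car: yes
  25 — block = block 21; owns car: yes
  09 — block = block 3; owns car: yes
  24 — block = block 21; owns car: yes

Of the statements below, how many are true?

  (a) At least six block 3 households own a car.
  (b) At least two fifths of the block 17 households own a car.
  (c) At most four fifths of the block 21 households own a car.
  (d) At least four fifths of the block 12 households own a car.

(a) block 3: |A| = 7, |A ∩ B| = 5; needs |A ∩ B| ≥ 6 — false.
(b) block 17: |A| = 7, |A ∩ B| = 2; needs |A ∩ B| / |A| ≥ 2/5 — false.
(c) block 21: |A| = 8, |A ∩ B| = 6; needs |A ∩ B| / |A| ≤ 4/5 — true.
(d) block 12: |A| = 5, |A ∩ B| = 3; needs |A ∩ B| / |A| ≥ 4/5 — false.

1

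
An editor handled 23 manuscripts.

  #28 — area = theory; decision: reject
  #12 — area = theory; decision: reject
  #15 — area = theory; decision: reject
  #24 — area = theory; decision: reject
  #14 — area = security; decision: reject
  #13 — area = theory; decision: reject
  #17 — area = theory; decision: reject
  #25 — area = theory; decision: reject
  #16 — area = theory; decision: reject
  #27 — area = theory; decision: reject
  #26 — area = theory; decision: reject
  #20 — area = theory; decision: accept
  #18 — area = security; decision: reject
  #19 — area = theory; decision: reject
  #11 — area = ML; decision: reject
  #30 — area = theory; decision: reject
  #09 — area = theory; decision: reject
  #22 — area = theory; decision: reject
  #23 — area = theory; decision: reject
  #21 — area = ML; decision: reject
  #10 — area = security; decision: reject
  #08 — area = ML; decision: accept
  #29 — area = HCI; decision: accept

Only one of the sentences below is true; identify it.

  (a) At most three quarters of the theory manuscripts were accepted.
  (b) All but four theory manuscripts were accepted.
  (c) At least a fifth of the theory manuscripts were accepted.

|A| = 16, |A ∩ B| = 1, |A ∖ B| = 15.
(a) requires |A ∩ B| / |A| ≤ 3/4: true.
(b) requires |A ∖ B| = 4: false.
(c) requires |A ∩ B| / |A| ≥ 1/5: false.

(a)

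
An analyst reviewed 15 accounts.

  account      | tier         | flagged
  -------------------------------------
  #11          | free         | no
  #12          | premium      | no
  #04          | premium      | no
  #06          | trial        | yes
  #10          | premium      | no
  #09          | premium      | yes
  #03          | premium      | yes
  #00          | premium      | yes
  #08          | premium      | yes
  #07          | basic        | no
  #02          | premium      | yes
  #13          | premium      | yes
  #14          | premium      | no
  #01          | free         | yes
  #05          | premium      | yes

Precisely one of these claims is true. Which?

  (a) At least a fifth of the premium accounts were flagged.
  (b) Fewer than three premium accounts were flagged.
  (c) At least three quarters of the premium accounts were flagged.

|A| = 11, |A ∩ B| = 7, |A ∖ B| = 4.
(a) requires |A ∩ B| / |A| ≥ 1/5: true.
(b) requires |A ∩ B| < 3: false.
(c) requires |A ∩ B| / |A| ≥ 3/4: false.

(a)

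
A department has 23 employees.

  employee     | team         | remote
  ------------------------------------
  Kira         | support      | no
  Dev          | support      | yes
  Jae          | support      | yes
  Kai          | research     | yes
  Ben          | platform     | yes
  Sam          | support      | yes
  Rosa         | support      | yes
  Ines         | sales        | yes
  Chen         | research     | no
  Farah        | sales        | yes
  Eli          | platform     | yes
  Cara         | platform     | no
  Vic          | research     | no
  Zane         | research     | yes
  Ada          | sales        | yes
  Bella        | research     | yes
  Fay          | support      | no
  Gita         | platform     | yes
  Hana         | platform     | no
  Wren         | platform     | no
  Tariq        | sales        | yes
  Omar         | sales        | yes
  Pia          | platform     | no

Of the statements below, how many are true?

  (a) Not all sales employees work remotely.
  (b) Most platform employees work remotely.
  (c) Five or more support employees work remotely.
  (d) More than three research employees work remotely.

(a) sales: |A| = 5, |A ∩ B| = 5; needs A ⊄ B (|A ∖ B| ≥ 1) — false.
(b) platform: |A| = 7, |A ∩ B| = 3; needs |A ∩ B| > |A ∖ B| — false.
(c) support: |A| = 6, |A ∩ B| = 4; needs |A ∩ B| ≥ 5 — false.
(d) research: |A| = 5, |A ∩ B| = 3; needs |A ∩ B| > 3 — false.

0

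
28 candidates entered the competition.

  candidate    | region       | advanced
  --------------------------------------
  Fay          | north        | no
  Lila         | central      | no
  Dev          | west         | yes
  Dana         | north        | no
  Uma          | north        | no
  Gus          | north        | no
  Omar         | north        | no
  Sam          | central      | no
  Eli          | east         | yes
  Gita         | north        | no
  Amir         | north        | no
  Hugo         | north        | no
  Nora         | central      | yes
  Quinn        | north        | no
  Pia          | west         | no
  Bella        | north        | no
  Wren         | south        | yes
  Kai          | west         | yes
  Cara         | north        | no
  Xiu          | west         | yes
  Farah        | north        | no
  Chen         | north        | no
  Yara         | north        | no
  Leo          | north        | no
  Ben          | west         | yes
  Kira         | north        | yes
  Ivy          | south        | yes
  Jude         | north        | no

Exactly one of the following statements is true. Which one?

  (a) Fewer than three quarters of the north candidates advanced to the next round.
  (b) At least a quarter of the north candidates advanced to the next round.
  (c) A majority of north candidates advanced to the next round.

|A| = 17, |A ∩ B| = 1, |A ∖ B| = 16.
(a) requires |A ∩ B| / |A| < 3/4: true.
(b) requires |A ∩ B| / |A| ≥ 1/4: false.
(c) requires |A ∩ B| > |A ∖ B|: false.

(a)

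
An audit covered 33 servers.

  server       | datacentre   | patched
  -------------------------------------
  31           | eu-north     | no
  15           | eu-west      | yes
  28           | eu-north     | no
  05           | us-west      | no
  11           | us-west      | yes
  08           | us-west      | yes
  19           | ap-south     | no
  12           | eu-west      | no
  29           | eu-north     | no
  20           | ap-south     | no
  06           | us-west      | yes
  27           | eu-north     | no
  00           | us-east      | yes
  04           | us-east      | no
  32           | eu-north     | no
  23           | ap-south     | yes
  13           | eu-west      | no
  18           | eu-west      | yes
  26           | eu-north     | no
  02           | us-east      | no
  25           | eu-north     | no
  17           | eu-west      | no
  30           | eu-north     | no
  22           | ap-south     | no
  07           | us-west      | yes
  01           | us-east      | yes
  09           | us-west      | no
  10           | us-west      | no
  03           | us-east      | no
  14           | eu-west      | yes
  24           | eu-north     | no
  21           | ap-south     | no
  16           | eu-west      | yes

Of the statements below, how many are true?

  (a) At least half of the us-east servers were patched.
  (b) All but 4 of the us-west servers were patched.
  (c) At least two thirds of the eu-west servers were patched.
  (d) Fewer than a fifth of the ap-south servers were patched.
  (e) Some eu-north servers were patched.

(a) us-east: |A| = 5, |A ∩ B| = 2; needs |A ∩ B| ≥ |A ∖ B| — false.
(b) us-west: |A| = 7, |A ∩ B| = 4; needs |A ∖ B| = 4 — false.
(c) eu-west: |A| = 7, |A ∩ B| = 4; needs |A ∩ B| / |A| ≥ 2/3 — false.
(d) ap-south: |A| = 5, |A ∩ B| = 1; needs |A ∩ B| / |A| < 1/5 — false.
(e) eu-north: |A| = 9, |A ∩ B| = 0; needs A ∩ B ≠ ∅ (|A ∩ B| ≥ 1) — false.

0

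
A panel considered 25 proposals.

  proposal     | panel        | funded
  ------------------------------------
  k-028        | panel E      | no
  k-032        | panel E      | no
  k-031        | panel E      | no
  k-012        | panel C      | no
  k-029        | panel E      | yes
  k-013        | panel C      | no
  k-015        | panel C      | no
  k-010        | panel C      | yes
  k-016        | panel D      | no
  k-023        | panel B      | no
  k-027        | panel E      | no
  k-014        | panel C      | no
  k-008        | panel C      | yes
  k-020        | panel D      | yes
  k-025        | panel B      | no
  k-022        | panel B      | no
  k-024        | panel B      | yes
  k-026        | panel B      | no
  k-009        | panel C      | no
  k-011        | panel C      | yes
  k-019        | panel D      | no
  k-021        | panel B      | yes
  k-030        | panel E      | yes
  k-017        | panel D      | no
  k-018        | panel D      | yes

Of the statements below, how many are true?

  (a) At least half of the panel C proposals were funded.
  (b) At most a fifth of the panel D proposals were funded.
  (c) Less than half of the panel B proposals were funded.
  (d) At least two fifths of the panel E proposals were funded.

(a) panel C: |A| = 8, |A ∩ B| = 3; needs |A ∩ B| ≥ |A ∖ B| — false.
(b) panel D: |A| = 5, |A ∩ B| = 2; needs |A ∩ B| / |A| ≤ 1/5 — false.
(c) panel B: |A| = 6, |A ∩ B| = 2; needs |A ∩ B| < |A ∖ B| — true.
(d) panel E: |A| = 6, |A ∩ B| = 2; needs |A ∩ B| / |A| ≥ 2/5 — false.

1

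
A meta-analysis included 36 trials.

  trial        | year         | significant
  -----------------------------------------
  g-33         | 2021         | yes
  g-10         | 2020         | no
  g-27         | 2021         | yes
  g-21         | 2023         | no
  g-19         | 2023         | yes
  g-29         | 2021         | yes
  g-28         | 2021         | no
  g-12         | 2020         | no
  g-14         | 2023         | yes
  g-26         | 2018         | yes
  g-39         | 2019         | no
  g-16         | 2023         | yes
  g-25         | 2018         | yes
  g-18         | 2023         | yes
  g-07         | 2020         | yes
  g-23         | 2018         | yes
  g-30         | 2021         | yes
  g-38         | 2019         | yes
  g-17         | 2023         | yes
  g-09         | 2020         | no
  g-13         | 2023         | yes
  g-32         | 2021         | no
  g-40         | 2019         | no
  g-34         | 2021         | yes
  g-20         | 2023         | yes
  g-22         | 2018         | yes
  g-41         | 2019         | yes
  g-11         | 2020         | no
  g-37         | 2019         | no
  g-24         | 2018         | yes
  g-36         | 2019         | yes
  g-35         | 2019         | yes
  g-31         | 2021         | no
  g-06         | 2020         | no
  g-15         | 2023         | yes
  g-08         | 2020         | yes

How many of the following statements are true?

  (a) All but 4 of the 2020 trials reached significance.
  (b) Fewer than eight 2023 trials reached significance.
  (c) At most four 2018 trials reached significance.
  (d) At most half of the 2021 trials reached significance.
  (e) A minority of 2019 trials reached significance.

(a) 2020: |A| = 7, |A ∩ B| = 2; needs |A ∖ B| = 4 — false.
(b) 2023: |A| = 9, |A ∩ B| = 8; needs |A ∩ B| < 8 — false.
(c) 2018: |A| = 5, |A ∩ B| = 5; needs |A ∩ B| ≤ 4 — false.
(d) 2021: |A| = 8, |A ∩ B| = 5; needs |A ∩ B| ≤ |A ∖ B| — false.
(e) 2019: |A| = 7, |A ∩ B| = 4; needs |A ∩ B| < |A ∖ B| — false.

0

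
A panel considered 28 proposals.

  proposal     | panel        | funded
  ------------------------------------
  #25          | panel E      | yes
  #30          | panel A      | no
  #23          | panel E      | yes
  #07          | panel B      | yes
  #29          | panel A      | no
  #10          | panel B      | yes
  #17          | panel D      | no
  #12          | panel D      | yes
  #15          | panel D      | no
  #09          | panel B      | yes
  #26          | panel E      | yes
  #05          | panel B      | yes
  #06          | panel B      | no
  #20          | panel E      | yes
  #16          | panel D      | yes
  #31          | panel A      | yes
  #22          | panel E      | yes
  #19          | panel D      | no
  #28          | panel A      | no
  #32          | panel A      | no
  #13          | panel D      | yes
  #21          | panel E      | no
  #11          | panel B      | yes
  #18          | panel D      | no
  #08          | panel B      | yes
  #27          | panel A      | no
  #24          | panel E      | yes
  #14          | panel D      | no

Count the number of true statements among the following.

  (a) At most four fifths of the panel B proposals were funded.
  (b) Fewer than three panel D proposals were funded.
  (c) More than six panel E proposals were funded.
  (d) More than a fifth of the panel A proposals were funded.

(a) panel B: |A| = 7, |A ∩ B| = 6; needs |A ∩ B| / |A| ≤ 4/5 — false.
(b) panel D: |A| = 8, |A ∩ B| = 3; needs |A ∩ B| < 3 — false.
(c) panel E: |A| = 7, |A ∩ B| = 6; needs |A ∩ B| > 6 — false.
(d) panel A: |A| = 6, |A ∩ B| = 1; needs |A ∩ B| / |A| > 1/5 — false.

0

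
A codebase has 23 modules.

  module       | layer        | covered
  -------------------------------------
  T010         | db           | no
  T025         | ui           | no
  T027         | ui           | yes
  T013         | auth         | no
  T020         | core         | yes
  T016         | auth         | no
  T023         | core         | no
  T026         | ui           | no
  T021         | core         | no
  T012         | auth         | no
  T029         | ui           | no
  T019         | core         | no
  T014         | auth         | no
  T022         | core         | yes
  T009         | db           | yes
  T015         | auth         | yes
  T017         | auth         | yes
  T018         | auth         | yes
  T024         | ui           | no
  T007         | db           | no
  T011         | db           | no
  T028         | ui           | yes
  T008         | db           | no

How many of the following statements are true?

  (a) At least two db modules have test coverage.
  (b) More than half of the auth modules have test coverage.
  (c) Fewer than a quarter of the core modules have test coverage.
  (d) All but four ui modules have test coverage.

(a) db: |A| = 5, |A ∩ B| = 1; needs |A ∩ B| ≥ 2 — false.
(b) auth: |A| = 7, |A ∩ B| = 3; needs |A ∩ B| > |A ∖ B| — false.
(c) core: |A| = 5, |A ∩ B| = 2; needs |A ∩ B| / |A| < 1/4 — false.
(d) ui: |A| = 6, |A ∩ B| = 2; needs |A ∖ B| = 4 — true.

1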